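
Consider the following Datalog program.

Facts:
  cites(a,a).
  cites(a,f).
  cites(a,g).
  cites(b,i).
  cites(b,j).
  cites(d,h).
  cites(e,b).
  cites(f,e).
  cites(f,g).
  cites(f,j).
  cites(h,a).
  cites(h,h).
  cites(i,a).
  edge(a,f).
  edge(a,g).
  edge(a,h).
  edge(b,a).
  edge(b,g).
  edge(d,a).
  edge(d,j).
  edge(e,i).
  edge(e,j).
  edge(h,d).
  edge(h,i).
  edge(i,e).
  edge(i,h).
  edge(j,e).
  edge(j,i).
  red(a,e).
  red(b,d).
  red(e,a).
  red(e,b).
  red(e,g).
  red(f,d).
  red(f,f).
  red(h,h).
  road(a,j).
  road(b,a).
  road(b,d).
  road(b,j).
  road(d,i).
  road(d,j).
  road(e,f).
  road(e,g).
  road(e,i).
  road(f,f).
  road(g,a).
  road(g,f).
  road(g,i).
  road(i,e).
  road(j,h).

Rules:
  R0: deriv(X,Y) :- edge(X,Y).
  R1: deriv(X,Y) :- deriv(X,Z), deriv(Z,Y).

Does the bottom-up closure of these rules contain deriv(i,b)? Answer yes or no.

no

round 1: derive deriv(a,f) via R0 from edge(a,f)
round 1: derive deriv(a,g) via R0 from edge(a,g)
round 1: derive deriv(a,h) via R0 from edge(a,h)
round 1: derive deriv(b,a) via R0 from edge(b,a)
round 1: derive deriv(b,g) via R0 from edge(b,g)
round 1: derive deriv(d,a) via R0 from edge(d,a)
round 1: derive deriv(d,j) via R0 from edge(d,j)
round 1: derive deriv(e,i) via R0 from edge(e,i)
round 1: derive deriv(e,j) via R0 from edge(e,j)
round 1: derive deriv(h,d) via R0 from edge(h,d)
round 1: derive deriv(h,i) via R0 from edge(h,i)
round 1: derive deriv(i,e) via R0 from edge(i,e)
round 1: derive deriv(i,h) via R0 from edge(i,h)
round 1: derive deriv(j,e) via R0 from edge(j,e)
round 1: derive deriv(j,i) via R0 from edge(j,i)
round 2: derive deriv(a,d) via R1 from deriv(a,h), deriv(h,d)
round 2: derive deriv(a,i) via R1 from deriv(a,h), deriv(h,i)
round 2: derive deriv(b,f) via R1 from deriv(b,a), deriv(a,f)
round 2: derive deriv(b,h) via R1 from deriv(b,a), deriv(a,h)
round 2: derive deriv(d,e) via R1 from deriv(d,j), deriv(j,e)
round 2: derive deriv(d,f) via R1 from deriv(d,a), deriv(a,f)
round 2: derive deriv(d,g) via R1 from deriv(d,a), deriv(a,g)
round 2: derive deriv(d,h) via R1 from deriv(d,a), deriv(a,h)
round 2: derive deriv(d,i) via R1 from deriv(d,j), deriv(j,i)
round 2: derive deriv(e,e) via R1 from deriv(e,i), deriv(i,e)
round 2: derive deriv(e,h) via R1 from deriv(e,i), deriv(i,h)
round 2: derive deriv(h,a) via R1 from deriv(h,d), deriv(d,a)
round 2: derive deriv(h,e) via R1 from deriv(h,i), deriv(i,e)
round 2: derive deriv(h,h) via R1 from deriv(h,i), deriv(i,h)
round 2: derive deriv(h,j) via R1 from deriv(h,d), deriv(d,j)
round 2: derive deriv(i,d) via R1 from deriv(i,h), deriv(h,d)
round 2: derive deriv(i,i) via R1 from deriv(i,e), deriv(e,i)
round 2: derive deriv(i,j) via R1 from deriv(i,e), deriv(e,j)
round 2: derive deriv(j,h) via R1 from deriv(j,i), deriv(i,h)
round 2: derive deriv(j,j) via R1 from deriv(j,e), deriv(e,j)
round 3: derive deriv(a,a) via R1 from deriv(a,d), deriv(d,a)
round 3: derive deriv(a,e) via R1 from deriv(a,d), deriv(d,e)
round 3: derive deriv(a,j) via R1 from deriv(a,d), deriv(d,j)
round 3: derive deriv(b,d) via R1 from deriv(b,a), deriv(a,d)
round 3: derive deriv(b,e) via R1 from deriv(b,h), deriv(h,e)
round 3: derive deriv(b,i) via R1 from deriv(b,a), deriv(a,i)
round 3: derive deriv(b,j) via R1 from deriv(b,h), deriv(h,j)
round 3: derive deriv(d,d) via R1 from deriv(d,a), deriv(a,d)
round 3: derive deriv(e,a) via R1 from deriv(e,h), deriv(h,a)
round 3: derive deriv(e,d) via R1 from deriv(e,h), deriv(h,d)
round 3: derive deriv(h,f) via R1 from deriv(h,a), deriv(a,f)
round 3: derive deriv(h,g) via R1 from deriv(h,a), deriv(a,g)
round 3: derive deriv(i,a) via R1 from deriv(i,d), deriv(d,a)
round 3: derive deriv(i,f) via R1 from deriv(i,d), deriv(d,f)
round 3: derive deriv(i,g) via R1 from deriv(i,d), deriv(d,g)
round 3: derive deriv(j,a) via R1 from deriv(j,h), deriv(h,a)
round 3: derive deriv(j,d) via R1 from deriv(j,h), deriv(h,d)
round 4: derive deriv(e,f) via R1 from deriv(e,a), deriv(a,f)
round 4: derive deriv(e,g) via R1 from deriv(e,a), deriv(a,g)
round 4: derive deriv(j,f) via R1 from deriv(j,a), deriv(a,f)
round 4: derive deriv(j,g) via R1 from deriv(j,a), deriv(a,g)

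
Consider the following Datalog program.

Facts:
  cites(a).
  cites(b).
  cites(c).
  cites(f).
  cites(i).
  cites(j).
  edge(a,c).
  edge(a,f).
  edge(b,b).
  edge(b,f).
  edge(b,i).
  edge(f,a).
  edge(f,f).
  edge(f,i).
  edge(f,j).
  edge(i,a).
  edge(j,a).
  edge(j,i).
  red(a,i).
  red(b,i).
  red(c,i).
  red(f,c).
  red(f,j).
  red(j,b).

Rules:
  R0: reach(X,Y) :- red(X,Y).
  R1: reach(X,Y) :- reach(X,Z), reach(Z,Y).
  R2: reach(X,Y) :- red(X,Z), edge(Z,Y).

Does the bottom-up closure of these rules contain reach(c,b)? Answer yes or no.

no

round 1: derive reach(a,i) via R0 from red(a,i)
round 1: derive reach(b,i) via R0 from red(b,i)
round 1: derive reach(c,i) via R0 from red(c,i)
round 1: derive reach(f,c) via R0 from red(f,c)
round 1: derive reach(f,j) via R0 from red(f,j)
round 1: derive reach(j,b) via R0 from red(j,b)
round 1: derive reach(a,a) via R2 from red(a,i), edge(i,a)
round 1: derive reach(b,a) via R2 from red(b,i), edge(i,a)
round 1: derive reach(c,a) via R2 from red(c,i), edge(i,a)
round 1: derive reach(f,a) via R2 from red(f,j), edge(j,a)
round 1: derive reach(f,i) via R2 from red(f,j), edge(j,i)
round 1: derive reach(j,f) via R2 from red(j,b), edge(b,f)
round 1: derive reach(j,i) via R2 from red(j,b), edge(b,i)
round 2: derive reach(f,b) via R1 from reach(f,j), reach(j,b)
round 2: derive reach(f,f) via R1 from reach(f,j), reach(j,f)
round 2: derive reach(j,a) via R1 from reach(j,b), reach(b,a)
round 2: derive reach(j,c) via R1 from reach(j,f), reach(f,c)
round 2: derive reach(j,j) via R1 from reach(j,f), reach(f,j)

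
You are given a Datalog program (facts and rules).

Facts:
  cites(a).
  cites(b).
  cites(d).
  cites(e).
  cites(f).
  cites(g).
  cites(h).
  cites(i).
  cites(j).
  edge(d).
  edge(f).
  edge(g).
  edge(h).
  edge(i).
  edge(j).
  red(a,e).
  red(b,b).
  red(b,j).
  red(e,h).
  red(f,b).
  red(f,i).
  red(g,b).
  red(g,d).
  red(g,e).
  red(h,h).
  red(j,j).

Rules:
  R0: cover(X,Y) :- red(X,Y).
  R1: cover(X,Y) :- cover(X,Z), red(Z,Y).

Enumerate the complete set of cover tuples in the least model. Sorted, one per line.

cover(a,e)
cover(a,h)
cover(b,b)
cover(b,j)
cover(e,h)
cover(f,b)
cover(f,i)
cover(f,j)
cover(g,b)
cover(g,d)
cover(g,e)
cover(g,h)
cover(g,j)
cover(h,h)
cover(j,j)

round 1: derive cover(a,e) via R0 from red(a,e)
round 1: derive cover(b,b) via R0 from red(b,b)
round 1: derive cover(b,j) via R0 from red(b,j)
round 1: derive cover(e,h) via R0 from red(e,h)
round 1: derive cover(f,b) via R0 from red(f,b)
round 1: derive cover(f,i) via R0 from red(f,i)
round 1: derive cover(g,b) via R0 from red(g,b)
round 1: derive cover(g,d) via R0 from red(g,d)
round 1: derive cover(g,e) via R0 from red(g,e)
round 1: derive cover(h,h) via R0 from red(h,h)
round 1: derive cover(j,j) via R0 from red(j,j)
round 2: derive cover(a,h) via R1 from cover(a,e), red(e,h)
round 2: derive cover(f,j) via R1 from cover(f,b), red(b,j)
round 2: derive cover(g,h) via R1 from cover(g,e), red(e,h)
round 2: derive cover(g,j) via R1 from cover(g,b), red(b,j)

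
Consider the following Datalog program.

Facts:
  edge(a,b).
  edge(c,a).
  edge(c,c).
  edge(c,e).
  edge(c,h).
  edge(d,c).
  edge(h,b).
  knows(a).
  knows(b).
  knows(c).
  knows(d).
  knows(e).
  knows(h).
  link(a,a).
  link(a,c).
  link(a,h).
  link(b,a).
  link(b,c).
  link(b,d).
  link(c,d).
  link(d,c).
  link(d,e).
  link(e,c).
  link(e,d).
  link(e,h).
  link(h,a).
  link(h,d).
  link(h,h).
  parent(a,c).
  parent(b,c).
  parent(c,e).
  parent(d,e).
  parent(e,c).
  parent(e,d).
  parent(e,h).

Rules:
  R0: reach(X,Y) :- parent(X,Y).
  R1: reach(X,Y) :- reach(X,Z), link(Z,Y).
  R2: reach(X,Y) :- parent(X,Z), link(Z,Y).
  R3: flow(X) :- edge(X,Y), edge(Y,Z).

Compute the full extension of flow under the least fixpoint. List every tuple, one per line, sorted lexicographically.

round 1: derive flow(c) via R3 from edge(c,a), edge(a,b)
round 1: derive flow(d) via R3 from edge(d,c), edge(c,a)

flow(c)
flow(d)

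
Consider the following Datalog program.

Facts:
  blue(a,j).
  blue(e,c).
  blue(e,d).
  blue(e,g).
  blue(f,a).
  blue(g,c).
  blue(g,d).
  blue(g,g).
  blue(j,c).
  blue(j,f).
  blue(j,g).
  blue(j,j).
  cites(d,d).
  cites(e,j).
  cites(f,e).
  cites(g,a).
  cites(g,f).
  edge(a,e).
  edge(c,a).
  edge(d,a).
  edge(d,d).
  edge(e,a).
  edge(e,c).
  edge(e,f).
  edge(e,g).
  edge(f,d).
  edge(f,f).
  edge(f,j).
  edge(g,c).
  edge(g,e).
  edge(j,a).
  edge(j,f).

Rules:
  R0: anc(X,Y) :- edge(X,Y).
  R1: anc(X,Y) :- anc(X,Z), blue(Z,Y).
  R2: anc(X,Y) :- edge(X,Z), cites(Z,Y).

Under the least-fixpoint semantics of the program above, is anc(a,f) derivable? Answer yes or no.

yes

round 1: derive anc(a,e) via R0 from edge(a,e)
round 1: derive anc(c,a) via R0 from edge(c,a)
round 1: derive anc(d,a) via R0 from edge(d,a)
round 1: derive anc(d,d) via R0 from edge(d,d)
round 1: derive anc(e,a) via R0 from edge(e,a)
round 1: derive anc(e,c) via R0 from edge(e,c)
round 1: derive anc(e,f) via R0 from edge(e,f)
round 1: derive anc(e,g) via R0 from edge(e,g)
round 1: derive anc(f,d) via R0 from edge(f,d)
round 1: derive anc(f,f) via R0 from edge(f,f)
round 1: derive anc(f,j) via R0 from edge(f,j)
round 1: derive anc(g,c) via R0 from edge(g,c)
round 1: derive anc(g,e) via R0 from edge(g,e)
round 1: derive anc(j,a) via R0 from edge(j,a)
round 1: derive anc(j,f) via R0 from edge(j,f)
round 1: derive anc(a,j) via R2 from edge(a,e), cites(e,j)
round 1: derive anc(e,e) via R2 from edge(e,f), cites(f,e)
round 1: derive anc(f,e) via R2 from edge(f,f), cites(f,e)
round 1: derive anc(g,j) via R2 from edge(g,e), cites(e,j)
round 1: derive anc(j,e) via R2 from edge(j,f), cites(f,e)
round 2: derive anc(a,c) via R1 from anc(a,e), blue(e,c)
round 2: derive anc(a,d) via R1 from anc(a,e), blue(e,d)
round 2: derive anc(a,f) via R1 from anc(a,j), blue(j,f)
round 2: derive anc(a,g) via R1 from anc(a,e), blue(e,g)
round 2: derive anc(c,j) via R1 from anc(c,a), blue(a,j)
round 2: derive anc(d,j) via R1 from anc(d,a), blue(a,j)
round 2: derive anc(e,d) via R1 from anc(e,e), blue(e,d)
round 2: derive anc(e,j) via R1 from anc(e,a), blue(a,j)
round 2: derive anc(f,a) via R1 from anc(f,f), blue(f,a)
round 2: derive anc(f,c) via R1 from anc(f,e), blue(e,c)
round 2: derive anc(f,g) via R1 from anc(f,e), blue(e,g)
round 2: derive anc(g,d) via R1 from anc(g,e), blue(e,d)
round 2: derive anc(g,f) via R1 from anc(g,j), blue(j,f)
round 2: derive anc(g,g) via R1 from anc(g,e), blue(e,g)
round 2: derive anc(j,c) via R1 from anc(j,e), blue(e,c)
round 2: derive anc(j,d) via R1 from anc(j,e), blue(e,d)
round 2: derive anc(j,g) via R1 from anc(j,e), blue(e,g)
round 2: derive anc(j,j) via R1 from anc(j,a), blue(a,j)
round 3: derive anc(a,a) via R1 from anc(a,f), blue(f,a)
round 3: derive anc(c,c) via R1 from anc(c,j), blue(j,c)
round 3: derive anc(c,f) via R1 from anc(c,j), blue(j,f)
round 3: derive anc(c,g) via R1 from anc(c,j), blue(j,g)
round 3: derive anc(d,c) via R1 from anc(d,j), blue(j,c)
round 3: derive anc(d,f) via R1 from anc(d,j), blue(j,f)
round 3: derive anc(d,g) via R1 from anc(d,j), blue(j,g)
round 3: derive anc(g,a) via R1 from anc(g,f), blue(f,a)
round 4: derive anc(c,d) via R1 from anc(c,g), blue(g,d)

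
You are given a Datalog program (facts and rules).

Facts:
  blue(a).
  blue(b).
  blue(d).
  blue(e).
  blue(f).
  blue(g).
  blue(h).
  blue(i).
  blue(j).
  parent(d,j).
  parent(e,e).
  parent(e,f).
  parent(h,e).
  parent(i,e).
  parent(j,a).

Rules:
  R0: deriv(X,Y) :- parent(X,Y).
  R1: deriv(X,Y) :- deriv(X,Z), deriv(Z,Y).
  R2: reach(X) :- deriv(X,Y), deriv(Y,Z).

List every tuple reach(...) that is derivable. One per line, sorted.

reach(d)
reach(e)
reach(h)
reach(i)

round 1: derive deriv(d,j) via R0 from parent(d,j)
round 1: derive deriv(e,e) via R0 from parent(e,e)
round 1: derive deriv(e,f) via R0 from parent(e,f)
round 1: derive deriv(h,e) via R0 from parent(h,e)
round 1: derive deriv(i,e) via R0 from parent(i,e)
round 1: derive deriv(j,a) via R0 from parent(j,a)
round 2: derive deriv(d,a) via R1 from deriv(d,j), deriv(j,a)
round 2: derive deriv(h,f) via R1 from deriv(h,e), deriv(e,f)
round 2: derive deriv(i,f) via R1 from deriv(i,e), deriv(e,f)
round 2: derive reach(d) via R2 from deriv(d,j), deriv(j,a)
round 2: derive reach(e) via R2 from deriv(e,e), deriv(e,e)
round 2: derive reach(h) via R2 from deriv(h,e), deriv(e,e)
round 2: derive reach(i) via R2 from deriv(i,e), deriv(e,e)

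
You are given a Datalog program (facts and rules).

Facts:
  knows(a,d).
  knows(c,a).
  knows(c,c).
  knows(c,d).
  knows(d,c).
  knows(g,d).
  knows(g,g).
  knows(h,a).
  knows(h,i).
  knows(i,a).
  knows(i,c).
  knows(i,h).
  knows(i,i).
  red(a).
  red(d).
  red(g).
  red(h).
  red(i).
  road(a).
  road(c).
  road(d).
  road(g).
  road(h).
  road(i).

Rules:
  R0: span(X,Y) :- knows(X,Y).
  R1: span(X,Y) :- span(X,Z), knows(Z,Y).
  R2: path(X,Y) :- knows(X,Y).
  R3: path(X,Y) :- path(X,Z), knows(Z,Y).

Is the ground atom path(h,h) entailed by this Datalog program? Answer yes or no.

yes

round 1: derive path(a,d) via R2 from knows(a,d)
round 1: derive path(c,a) via R2 from knows(c,a)
round 1: derive path(c,c) via R2 from knows(c,c)
round 1: derive path(c,d) via R2 from knows(c,d)
round 1: derive path(d,c) via R2 from knows(d,c)
round 1: derive path(g,d) via R2 from knows(g,d)
round 1: derive path(g,g) via R2 from knows(g,g)
round 1: derive path(h,a) via R2 from knows(h,a)
round 1: derive path(h,i) via R2 from knows(h,i)
round 1: derive path(i,a) via R2 from knows(i,a)
round 1: derive path(i,c) via R2 from knows(i,c)
round 1: derive path(i,h) via R2 from knows(i,h)
round 1: derive path(i,i) via R2 from knows(i,i)
round 2: derive path(a,c) via R3 from path(a,d), knows(d,c)
round 2: derive path(d,a) via R3 from path(d,c), knows(c,a)
round 2: derive path(d,d) via R3 from path(d,c), knows(c,d)
round 2: derive path(g,c) via R3 from path(g,d), knows(d,c)
round 2: derive path(h,c) via R3 from path(h,i), knows(i,c)
round 2: derive path(h,d) via R3 from path(h,a), knows(a,d)
round 2: derive path(h,h) via R3 from path(h,i), knows(i,h)
round 2: derive path(i,d) via R3 from path(i,a), knows(a,d)
round 3: derive path(a,a) via R3 from path(a,c), knows(c,a)
round 3: derive path(g,a) via R3 from path(g,c), knows(c,a)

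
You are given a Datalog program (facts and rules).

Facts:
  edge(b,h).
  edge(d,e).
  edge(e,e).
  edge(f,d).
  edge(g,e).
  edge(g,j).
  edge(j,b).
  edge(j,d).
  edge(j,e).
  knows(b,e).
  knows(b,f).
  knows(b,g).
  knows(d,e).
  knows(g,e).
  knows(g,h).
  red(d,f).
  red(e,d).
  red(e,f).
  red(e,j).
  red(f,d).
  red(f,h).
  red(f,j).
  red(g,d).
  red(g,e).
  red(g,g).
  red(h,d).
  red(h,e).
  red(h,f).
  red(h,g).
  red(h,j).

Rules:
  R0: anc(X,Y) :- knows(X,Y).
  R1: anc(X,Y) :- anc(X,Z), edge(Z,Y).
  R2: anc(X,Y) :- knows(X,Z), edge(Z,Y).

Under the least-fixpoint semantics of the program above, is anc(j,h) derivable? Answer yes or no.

round 1: derive anc(b,e) via R0 from knows(b,e)
round 1: derive anc(b,f) via R0 from knows(b,f)
round 1: derive anc(b,g) via R0 from knows(b,g)
round 1: derive anc(d,e) via R0 from knows(d,e)
round 1: derive anc(g,e) via R0 from knows(g,e)
round 1: derive anc(g,h) via R0 from knows(g,h)
round 1: derive anc(b,d) via R2 from knows(b,f), edge(f,d)
round 1: derive anc(b,j) via R2 from knows(b,g), edge(g,j)
round 2: derive anc(b,b) via R1 from anc(b,j), edge(j,b)
round 3: derive anc(b,h) via R1 from anc(b,b), edge(b,h)

no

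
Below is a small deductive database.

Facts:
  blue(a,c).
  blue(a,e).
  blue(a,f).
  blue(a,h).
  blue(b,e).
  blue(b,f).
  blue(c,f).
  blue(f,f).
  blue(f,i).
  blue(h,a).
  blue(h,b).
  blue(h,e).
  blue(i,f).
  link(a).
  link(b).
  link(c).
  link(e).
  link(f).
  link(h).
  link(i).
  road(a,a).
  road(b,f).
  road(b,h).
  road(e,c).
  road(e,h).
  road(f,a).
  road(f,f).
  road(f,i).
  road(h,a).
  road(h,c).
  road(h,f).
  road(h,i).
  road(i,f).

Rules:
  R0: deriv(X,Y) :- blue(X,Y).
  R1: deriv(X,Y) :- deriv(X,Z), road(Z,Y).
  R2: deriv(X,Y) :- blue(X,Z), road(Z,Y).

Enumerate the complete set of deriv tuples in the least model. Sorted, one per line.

round 1: derive deriv(a,c) via R0 from blue(a,c)
round 1: derive deriv(a,e) via R0 from blue(a,e)
round 1: derive deriv(a,f) via R0 from blue(a,f)
round 1: derive deriv(a,h) via R0 from blue(a,h)
round 1: derive deriv(b,e) via R0 from blue(b,e)
round 1: derive deriv(b,f) via R0 from blue(b,f)
round 1: derive deriv(c,f) via R0 from blue(c,f)
round 1: derive deriv(f,f) via R0 from blue(f,f)
round 1: derive deriv(f,i) via R0 from blue(f,i)
round 1: derive deriv(h,a) via R0 from blue(h,a)
round 1: derive deriv(h,b) via R0 from blue(h,b)
round 1: derive deriv(h,e) via R0 from blue(h,e)
round 1: derive deriv(i,f) via R0 from blue(i,f)
round 1: derive deriv(a,a) via R2 from blue(a,f), road(f,a)
round 1: derive deriv(a,i) via R2 from blue(a,f), road(f,i)
round 1: derive deriv(b,a) via R2 from blue(b,f), road(f,a)
round 1: derive deriv(b,c) via R2 from blue(b,e), road(e,c)
round 1: derive deriv(b,h) via R2 from blue(b,e), road(e,h)
round 1: derive deriv(b,i) via R2 from blue(b,f), road(f,i)
round 1: derive deriv(c,a) via R2 from blue(c,f), road(f,a)
round 1: derive deriv(c,i) via R2 from blue(c,f), road(f,i)
round 1: derive deriv(f,a) via R2 from blue(f,f), road(f,a)
round 1: derive deriv(h,c) via R2 from blue(h,e), road(e,c)
round 1: derive deriv(h,f) via R2 from blue(h,b), road(b,f)
round 1: derive deriv(h,h) via R2 from blue(h,b), road(b,h)
round 1: derive deriv(i,a) via R2 from blue(i,f), road(f,a)
round 1: derive deriv(i,i) via R2 from blue(i,f), road(f,i)
round 2: derive deriv(h,i) via R1 from deriv(h,f), road(f,i)

deriv(a,a)
deriv(a,c)
deriv(a,e)
deriv(a,f)
deriv(a,h)
deriv(a,i)
deriv(b,a)
deriv(b,c)
deriv(b,e)
deriv(b,f)
deriv(b,h)
deriv(b,i)
deriv(c,a)
deriv(c,f)
deriv(c,i)
deriv(f,a)
deriv(f,f)
deriv(f,i)
deriv(h,a)
deriv(h,b)
deriv(h,c)
deriv(h,e)
deriv(h,f)
deriv(h,h)
deriv(h,i)
deriv(i,a)
deriv(i,f)
deriv(i,i)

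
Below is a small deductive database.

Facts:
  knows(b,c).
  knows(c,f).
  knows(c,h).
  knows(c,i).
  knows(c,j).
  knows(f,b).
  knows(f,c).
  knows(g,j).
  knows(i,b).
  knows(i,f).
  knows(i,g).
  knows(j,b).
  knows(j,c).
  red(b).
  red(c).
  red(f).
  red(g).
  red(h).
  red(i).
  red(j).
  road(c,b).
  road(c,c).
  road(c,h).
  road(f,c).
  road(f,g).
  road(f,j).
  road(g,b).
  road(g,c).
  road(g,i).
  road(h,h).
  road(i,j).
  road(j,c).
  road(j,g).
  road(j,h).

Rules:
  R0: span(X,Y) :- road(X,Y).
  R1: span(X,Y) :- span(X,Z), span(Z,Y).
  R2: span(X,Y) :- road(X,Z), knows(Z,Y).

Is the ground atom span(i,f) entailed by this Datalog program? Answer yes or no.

yes

round 1: derive span(c,b) via R0 from road(c,b)
round 1: derive span(c,c) via R0 from road(c,c)
round 1: derive span(c,h) via R0 from road(c,h)
round 1: derive span(f,c) via R0 from road(f,c)
round 1: derive span(f,g) via R0 from road(f,g)
round 1: derive span(f,j) via R0 from road(f,j)
round 1: derive span(g,b) via R0 from road(g,b)
round 1: derive span(g,c) via R0 from road(g,c)
round 1: derive span(g,i) via R0 from road(g,i)
round 1: derive span(h,h) via R0 from road(h,h)
round 1: derive span(i,j) via R0 from road(i,j)
round 1: derive span(j,c) via R0 from road(j,c)
round 1: derive span(j,g) via R0 from road(j,g)
round 1: derive span(j,h) via R0 from road(j,h)
round 1: derive span(c,f) via R2 from road(c,c), knows(c,f)
round 1: derive span(c,i) via R2 from road(c,c), knows(c,i)
round 1: derive span(c,j) via R2 from road(c,c), knows(c,j)
round 1: derive span(f,b) via R2 from road(f,j), knows(j,b)
round 1: derive span(f,f) via R2 from road(f,c), knows(c,f)
round 1: derive span(f,h) via R2 from road(f,c), knows(c,h)
round 1: derive span(f,i) via R2 from road(f,c), knows(c,i)
round 1: derive span(g,f) via R2 from road(g,c), knows(c,f)
round 1: derive span(g,g) via R2 from road(g,i), knows(i,g)
round 1: derive span(g,h) via R2 from road(g,c), knows(c,h)
round 1: derive span(g,j) via R2 from road(g,c), knows(c,j)
round 1: derive span(i,b) via R2 from road(i,j), knows(j,b)
round 1: derive span(i,c) via R2 from road(i,j), knows(j,c)
round 1: derive span(j,f) via R2 from road(j,c), knows(c,f)
round 1: derive span(j,i) via R2 from road(j,c), knows(c,i)
round 1: derive span(j,j) via R2 from road(j,c), knows(c,j)
round 2: derive span(c,g) via R1 from span(c,f), span(f,g)
round 2: derive span(i,f) via R1 from span(i,c), span(c,f)
round 2: derive span(i,g) via R1 from span(i,j), span(j,g)
round 2: derive span(i,h) via R1 from span(i,c), span(c,h)
round 2: derive span(i,i) via R1 from span(i,c), span(c,i)
round 2: derive span(j,b) via R1 from span(j,c), span(c,b)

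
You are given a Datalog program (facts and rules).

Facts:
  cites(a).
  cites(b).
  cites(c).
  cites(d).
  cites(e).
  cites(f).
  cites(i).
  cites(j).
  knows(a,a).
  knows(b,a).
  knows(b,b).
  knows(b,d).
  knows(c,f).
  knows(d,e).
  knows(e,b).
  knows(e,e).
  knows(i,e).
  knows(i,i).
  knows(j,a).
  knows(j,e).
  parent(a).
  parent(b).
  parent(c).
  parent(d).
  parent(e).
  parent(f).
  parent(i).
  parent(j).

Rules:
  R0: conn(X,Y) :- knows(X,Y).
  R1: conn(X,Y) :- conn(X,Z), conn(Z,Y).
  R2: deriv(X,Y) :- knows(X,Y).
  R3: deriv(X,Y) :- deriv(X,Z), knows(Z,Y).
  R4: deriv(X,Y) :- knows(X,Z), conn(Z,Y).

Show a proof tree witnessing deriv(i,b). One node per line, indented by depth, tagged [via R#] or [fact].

deriv(i,b)  [via R3]
  deriv(i,e)  [via R2]
    knows(i,e)  [fact]
  knows(e,b)  [fact]

round 1: derive conn(a,a) via R0 from knows(a,a)
round 1: derive conn(b,a) via R0 from knows(b,a)
round 1: derive conn(b,b) via R0 from knows(b,b)
round 1: derive conn(b,d) via R0 from knows(b,d)
round 1: derive conn(c,f) via R0 from knows(c,f)
round 1: derive conn(d,e) via R0 from knows(d,e)
round 1: derive conn(e,b) via R0 from knows(e,b)
round 1: derive conn(e,e) via R0 from knows(e,e)
round 1: derive conn(i,e) via R0 from knows(i,e)
round 1: derive conn(i,i) via R0 from knows(i,i)
round 1: derive conn(j,a) via R0 from knows(j,a)
round 1: derive conn(j,e) via R0 from knows(j,e)
round 1: derive deriv(a,a) via R2 from knows(a,a)
round 1: derive deriv(b,a) via R2 from knows(b,a)
round 1: derive deriv(b,b) via R2 from knows(b,b)
round 1: derive deriv(b,d) via R2 from knows(b,d)
round 1: derive deriv(c,f) via R2 from knows(c,f)
round 1: derive deriv(d,e) via R2 from knows(d,e)
round 1: derive deriv(e,b) via R2 from knows(e,b)
round 1: derive deriv(e,e) via R2 from knows(e,e)
round 1: derive deriv(i,e) via R2 from knows(i,e)
round 1: derive deriv(i,i) via R2 from knows(i,i)
round 1: derive deriv(j,a) via R2 from knows(j,a)
round 1: derive deriv(j,e) via R2 from knows(j,e)
round 2: derive conn(b,e) via R1 from conn(b,d), conn(d,e)
round 2: derive conn(d,b) via R1 from conn(d,e), conn(e,b)
round 2: derive conn(e,a) via R1 from conn(e,b), conn(b,a)
round 2: derive conn(e,d) via R1 from conn(e,b), conn(b,d)
round 2: derive conn(i,b) via R1 from conn(i,e), conn(e,b)
round 2: derive conn(j,b) via R1 from conn(j,e), conn(e,b)
round 2: derive deriv(b,e) via R3 from deriv(b,d), knows(d,e)
round 2: derive deriv(d,b) via R3 from deriv(d,e), knows(e,b)
round 2: derive deriv(e,a) via R3 from deriv(e,b), knows(b,a)
round 2: derive deriv(e,d) via R3 from deriv(e,b), knows(b,d)
round 2: derive deriv(i,b) via R3 from deriv(i,e), knows(e,b)
round 2: derive deriv(j,b) via R3 from deriv(j,e), knows(e,b)
round 3: derive conn(d,a) via R1 from conn(d,b), conn(b,a)
round 3: derive conn(d,d) via R1 from conn(d,b), conn(b,d)
round 3: derive conn(i,a) via R1 from conn(i,b), conn(b,a)
round 3: derive conn(i,d) via R1 from conn(i,b), conn(b,d)
round 3: derive conn(j,d) via R1 from conn(j,b), conn(b,d)
round 3: derive deriv(d,a) via R3 from deriv(d,b), knows(b,a)
round 3: derive deriv(d,d) via R3 from deriv(d,b), knows(b,d)
round 3: derive deriv(i,a) via R3 from deriv(i,b), knows(b,a)
round 3: derive deriv(i,d) via R3 from deriv(i,b), knows(b,d)
round 3: derive deriv(j,d) via R3 from deriv(j,b), knows(b,d)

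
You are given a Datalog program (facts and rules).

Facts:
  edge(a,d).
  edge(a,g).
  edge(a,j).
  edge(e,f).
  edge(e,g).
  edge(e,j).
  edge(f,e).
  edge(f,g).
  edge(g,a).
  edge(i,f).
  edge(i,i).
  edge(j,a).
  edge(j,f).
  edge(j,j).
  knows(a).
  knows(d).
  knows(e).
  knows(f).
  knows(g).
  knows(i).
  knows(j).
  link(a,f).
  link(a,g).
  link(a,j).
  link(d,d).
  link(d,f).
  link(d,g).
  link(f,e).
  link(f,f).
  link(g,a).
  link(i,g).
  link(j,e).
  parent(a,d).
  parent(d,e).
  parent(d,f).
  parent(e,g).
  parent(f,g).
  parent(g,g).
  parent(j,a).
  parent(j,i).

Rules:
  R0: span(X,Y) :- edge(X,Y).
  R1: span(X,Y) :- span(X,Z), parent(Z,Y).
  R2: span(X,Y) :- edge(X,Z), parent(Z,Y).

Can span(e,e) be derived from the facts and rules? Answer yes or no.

yes

round 1: derive span(a,d) via R0 from edge(a,d)
round 1: derive span(a,g) via R0 from edge(a,g)
round 1: derive span(a,j) via R0 from edge(a,j)
round 1: derive span(e,f) via R0 from edge(e,f)
round 1: derive span(e,g) via R0 from edge(e,g)
round 1: derive span(e,j) via R0 from edge(e,j)
round 1: derive span(f,e) via R0 from edge(f,e)
round 1: derive span(f,g) via R0 from edge(f,g)
round 1: derive span(g,a) via R0 from edge(g,a)
round 1: derive span(i,f) via R0 from edge(i,f)
round 1: derive span(i,i) via R0 from edge(i,i)
round 1: derive span(j,a) via R0 from edge(j,a)
round 1: derive span(j,f) via R0 from edge(j,f)
round 1: derive span(j,j) via R0 from edge(j,j)
round 1: derive span(a,a) via R2 from edge(a,j), parent(j,a)
round 1: derive span(a,e) via R2 from edge(a,d), parent(d,e)
round 1: derive span(a,f) via R2 from edge(a,d), parent(d,f)
round 1: derive span(a,i) via R2 from edge(a,j), parent(j,i)
round 1: derive span(e,a) via R2 from edge(e,j), parent(j,a)
round 1: derive span(e,i) via R2 from edge(e,j), parent(j,i)
round 1: derive span(g,d) via R2 from edge(g,a), parent(a,d)
round 1: derive span(i,g) via R2 from edge(i,f), parent(f,g)
round 1: derive span(j,d) via R2 from edge(j,a), parent(a,d)
round 1: derive span(j,g) via R2 from edge(j,f), parent(f,g)
round 1: derive span(j,i) via R2 from edge(j,j), parent(j,i)
round 2: derive span(e,d) via R1 from span(e,a), parent(a,d)
round 2: derive span(g,e) via R1 from span(g,d), parent(d,e)
round 2: derive span(g,f) via R1 from span(g,d), parent(d,f)
round 2: derive span(j,e) via R1 from span(j,d), parent(d,e)
round 3: derive span(e,e) via R1 from span(e,d), parent(d,e)
round 3: derive span(g,g) via R1 from span(g,e), parent(e,g)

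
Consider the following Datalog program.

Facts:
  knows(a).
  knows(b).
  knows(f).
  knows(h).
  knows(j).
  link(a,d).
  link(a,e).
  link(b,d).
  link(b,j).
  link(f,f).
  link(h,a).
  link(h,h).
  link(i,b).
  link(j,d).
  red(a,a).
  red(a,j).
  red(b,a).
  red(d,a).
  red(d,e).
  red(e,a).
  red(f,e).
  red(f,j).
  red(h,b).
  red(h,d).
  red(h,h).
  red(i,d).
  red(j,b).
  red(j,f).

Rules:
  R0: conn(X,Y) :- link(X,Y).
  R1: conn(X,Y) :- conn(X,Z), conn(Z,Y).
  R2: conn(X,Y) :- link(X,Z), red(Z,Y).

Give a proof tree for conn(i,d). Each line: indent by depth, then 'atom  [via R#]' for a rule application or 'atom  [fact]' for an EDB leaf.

conn(i,d)  [via R1]
  conn(i,a)  [via R2]
    link(i,b)  [fact]
    red(b,a)  [fact]
  conn(a,d)  [via R0]
    link(a,d)  [fact]

round 1: derive conn(a,d) via R0 from link(a,d)
round 1: derive conn(a,e) via R0 from link(a,e)
round 1: derive conn(b,d) via R0 from link(b,d)
round 1: derive conn(b,j) via R0 from link(b,j)
round 1: derive conn(f,f) via R0 from link(f,f)
round 1: derive conn(h,a) via R0 from link(h,a)
round 1: derive conn(h,h) via R0 from link(h,h)
round 1: derive conn(i,b) via R0 from link(i,b)
round 1: derive conn(j,d) via R0 from link(j,d)
round 1: derive conn(a,a) via R2 from link(a,d), red(d,a)
round 1: derive conn(b,a) via R2 from link(b,d), red(d,a)
round 1: derive conn(b,b) via R2 from link(b,j), red(j,b)
round 1: derive conn(b,e) via R2 from link(b,d), red(d,e)
round 1: derive conn(b,f) via R2 from link(b,j), red(j,f)
round 1: derive conn(f,e) via R2 from link(f,f), red(f,e)
round 1: derive conn(f,j) via R2 from link(f,f), red(f,j)
round 1: derive conn(h,b) via R2 from link(h,h), red(h,b)
round 1: derive conn(h,d) via R2 from link(h,h), red(h,d)
round 1: derive conn(h,j) via R2 from link(h,a), red(a,j)
round 1: derive conn(i,a) via R2 from link(i,b), red(b,a)
round 1: derive conn(j,a) via R2 from link(j,d), red(d,a)
round 1: derive conn(j,e) via R2 from link(j,d), red(d,e)
round 2: derive conn(f,a) via R1 from conn(f,j), conn(j,a)
round 2: derive conn(f,d) via R1 from conn(f,j), conn(j,d)
round 2: derive conn(h,e) via R1 from conn(h,a), conn(a,e)
round 2: derive conn(h,f) via R1 from conn(h,b), conn(b,f)
round 2: derive conn(i,d) via R1 from conn(i,a), conn(a,d)
round 2: derive conn(i,e) via R1 from conn(i,a), conn(a,e)
round 2: derive conn(i,f) via R1 from conn(i,b), conn(b,f)
round 2: derive conn(i,j) via R1 from conn(i,b), conn(b,j)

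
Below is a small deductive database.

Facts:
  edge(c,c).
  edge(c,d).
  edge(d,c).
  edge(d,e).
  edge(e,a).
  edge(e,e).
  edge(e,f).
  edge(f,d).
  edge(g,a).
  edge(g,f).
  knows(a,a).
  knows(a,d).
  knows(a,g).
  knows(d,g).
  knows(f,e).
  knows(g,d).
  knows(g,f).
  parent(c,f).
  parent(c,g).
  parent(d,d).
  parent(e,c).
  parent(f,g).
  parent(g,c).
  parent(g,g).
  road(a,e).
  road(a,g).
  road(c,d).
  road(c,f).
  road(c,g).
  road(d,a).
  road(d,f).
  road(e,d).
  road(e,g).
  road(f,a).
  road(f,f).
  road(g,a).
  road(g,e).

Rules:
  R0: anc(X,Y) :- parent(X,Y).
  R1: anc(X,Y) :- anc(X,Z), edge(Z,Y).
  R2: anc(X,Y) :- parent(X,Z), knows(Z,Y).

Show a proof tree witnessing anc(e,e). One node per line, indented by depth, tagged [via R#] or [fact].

round 1: derive anc(c,f) via R0 from parent(c,f)
round 1: derive anc(c,g) via R0 from parent(c,g)
round 1: derive anc(d,d) via R0 from parent(d,d)
round 1: derive anc(e,c) via R0 from parent(e,c)
round 1: derive anc(f,g) via R0 from parent(f,g)
round 1: derive anc(g,c) via R0 from parent(g,c)
round 1: derive anc(g,g) via R0 from parent(g,g)
round 1: derive anc(c,d) via R2 from parent(c,g), knows(g,d)
round 1: derive anc(c,e) via R2 from parent(c,f), knows(f,e)
round 1: derive anc(d,g) via R2 from parent(d,d), knows(d,g)
round 1: derive anc(f,d) via R2 from parent(f,g), knows(g,d)
round 1: derive anc(f,f) via R2 from parent(f,g), knows(g,f)
round 1: derive anc(g,d) via R2 from parent(g,g), knows(g,d)
round 1: derive anc(g,f) via R2 from parent(g,g), knows(g,f)
round 2: derive anc(c,a) via R1 from anc(c,e), edge(e,a)
round 2: derive anc(c,c) via R1 from anc(c,d), edge(d,c)
round 2: derive anc(d,a) via R1 from anc(d,g), edge(g,a)
round 2: derive anc(d,c) via R1 from anc(d,d), edge(d,c)
round 2: derive anc(d,e) via R1 from anc(d,d), edge(d,e)
round 2: derive anc(d,f) via R1 from anc(d,g), edge(g,f)
round 2: derive anc(e,d) via R1 from anc(e,c), edge(c,d)
round 2: derive anc(f,a) via R1 from anc(f,g), edge(g,a)
round 2: derive anc(f,c) via R1 from anc(f,d), edge(d,c)
round 2: derive anc(f,e) via R1 from anc(f,d), edge(d,e)
round 2: derive anc(g,a) via R1 from anc(g,g), edge(g,a)
round 2: derive anc(g,e) via R1 from anc(g,d), edge(d,e)
round 3: derive anc(e,e) via R1 from anc(e,d), edge(d,e)
round 4: derive anc(e,a) via R1 from anc(e,e), edge(e,a)
round 4: derive anc(e,f) via R1 from anc(e,e), edge(e,f)

anc(e,e)  [via R1]
  anc(e,d)  [via R1]
    anc(e,c)  [via R0]
      parent(e,c)  [fact]
    edge(c,d)  [fact]
  edge(d,e)  [fact]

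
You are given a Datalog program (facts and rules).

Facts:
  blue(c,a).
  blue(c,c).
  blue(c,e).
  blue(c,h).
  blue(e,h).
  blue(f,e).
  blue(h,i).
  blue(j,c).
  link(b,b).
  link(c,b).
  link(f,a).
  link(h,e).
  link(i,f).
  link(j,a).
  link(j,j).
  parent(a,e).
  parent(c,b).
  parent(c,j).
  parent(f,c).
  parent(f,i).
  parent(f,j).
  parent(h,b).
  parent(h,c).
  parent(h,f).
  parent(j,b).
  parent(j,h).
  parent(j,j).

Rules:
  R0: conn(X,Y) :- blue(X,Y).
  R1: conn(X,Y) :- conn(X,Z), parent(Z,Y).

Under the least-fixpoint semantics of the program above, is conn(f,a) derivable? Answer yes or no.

no

round 1: derive conn(c,a) via R0 from blue(c,a)
round 1: derive conn(c,c) via R0 from blue(c,c)
round 1: derive conn(c,e) via R0 from blue(c,e)
round 1: derive conn(c,h) via R0 from blue(c,h)
round 1: derive conn(e,h) via R0 from blue(e,h)
round 1: derive conn(f,e) via R0 from blue(f,e)
round 1: derive conn(h,i) via R0 from blue(h,i)
round 1: derive conn(j,c) via R0 from blue(j,c)
round 2: derive conn(c,b) via R1 from conn(c,c), parent(c,b)
round 2: derive conn(c,f) via R1 from conn(c,h), parent(h,f)
round 2: derive conn(c,j) via R1 from conn(c,c), parent(c,j)
round 2: derive conn(e,b) via R1 from conn(e,h), parent(h,b)
round 2: derive conn(e,c) via R1 from conn(e,h), parent(h,c)
round 2: derive conn(e,f) via R1 from conn(e,h), parent(h,f)
round 2: derive conn(j,b) via R1 from conn(j,c), parent(c,b)
round 2: derive conn(j,j) via R1 from conn(j,c), parent(c,j)
round 3: derive conn(c,i) via R1 from conn(c,f), parent(f,i)
round 3: derive conn(e,i) via R1 from conn(e,f), parent(f,i)
round 3: derive conn(e,j) via R1 from conn(e,c), parent(c,j)
round 3: derive conn(j,h) via R1 from conn(j,j), parent(j,h)
round 4: derive conn(j,f) via R1 from conn(j,h), parent(h,f)
round 5: derive conn(j,i) via R1 from conn(j,f), parent(f,i)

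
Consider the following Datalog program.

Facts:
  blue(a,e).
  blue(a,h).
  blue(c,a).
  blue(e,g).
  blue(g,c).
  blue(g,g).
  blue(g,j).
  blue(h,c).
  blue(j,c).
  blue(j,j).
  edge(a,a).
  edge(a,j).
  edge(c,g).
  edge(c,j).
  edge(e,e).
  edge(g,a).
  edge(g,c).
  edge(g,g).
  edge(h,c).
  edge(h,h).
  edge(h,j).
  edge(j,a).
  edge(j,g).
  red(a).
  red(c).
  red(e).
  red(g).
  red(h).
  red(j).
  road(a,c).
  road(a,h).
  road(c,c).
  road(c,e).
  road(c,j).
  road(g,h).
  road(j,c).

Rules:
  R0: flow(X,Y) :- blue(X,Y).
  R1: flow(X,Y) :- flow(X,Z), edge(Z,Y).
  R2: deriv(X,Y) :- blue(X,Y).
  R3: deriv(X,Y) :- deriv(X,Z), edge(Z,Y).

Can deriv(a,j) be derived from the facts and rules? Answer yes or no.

yes

round 1: derive deriv(a,e) via R2 from blue(a,e)
round 1: derive deriv(a,h) via R2 from blue(a,h)
round 1: derive deriv(c,a) via R2 from blue(c,a)
round 1: derive deriv(e,g) via R2 from blue(e,g)
round 1: derive deriv(g,c) via R2 from blue(g,c)
round 1: derive deriv(g,g) via R2 from blue(g,g)
round 1: derive deriv(g,j) via R2 from blue(g,j)
round 1: derive deriv(h,c) via R2 from blue(h,c)
round 1: derive deriv(j,c) via R2 from blue(j,c)
round 1: derive deriv(j,j) via R2 from blue(j,j)
round 2: derive deriv(a,c) via R3 from deriv(a,h), edge(h,c)
round 2: derive deriv(a,j) via R3 from deriv(a,h), edge(h,j)
round 2: derive deriv(c,j) via R3 from deriv(c,a), edge(a,j)
round 2: derive deriv(e,a) via R3 from deriv(e,g), edge(g,a)
round 2: derive deriv(e,c) via R3 from deriv(e,g), edge(g,c)
round 2: derive deriv(g,a) via R3 from deriv(g,g), edge(g,a)
round 2: derive deriv(h,g) via R3 from deriv(h,c), edge(c,g)
round 2: derive deriv(h,j) via R3 from deriv(h,c), edge(c,j)
round 2: derive deriv(j,a) via R3 from deriv(j,j), edge(j,a)
round 2: derive deriv(j,g) via R3 from deriv(j,c), edge(c,g)
round 3: derive deriv(a,a) via R3 from deriv(a,j), edge(j,a)
round 3: derive deriv(a,g) via R3 from deriv(a,c), edge(c,g)
round 3: derive deriv(c,g) via R3 from deriv(c,j), edge(j,g)
round 3: derive deriv(e,j) via R3 from deriv(e,a), edge(a,j)
round 3: derive deriv(h,a) via R3 from deriv(h,g), edge(g,a)
round 4: derive deriv(c,c) via R3 from deriv(c,g), edge(g,c)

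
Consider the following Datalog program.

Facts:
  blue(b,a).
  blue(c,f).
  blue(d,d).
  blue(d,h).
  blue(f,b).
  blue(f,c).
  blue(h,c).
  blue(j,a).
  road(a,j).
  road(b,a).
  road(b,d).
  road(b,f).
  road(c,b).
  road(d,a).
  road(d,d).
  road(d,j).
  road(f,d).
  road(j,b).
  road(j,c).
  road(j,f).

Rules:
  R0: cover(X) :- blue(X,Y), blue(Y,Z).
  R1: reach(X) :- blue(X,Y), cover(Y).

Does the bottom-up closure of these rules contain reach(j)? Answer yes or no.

round 1: derive cover(c) via R0 from blue(c,f), blue(f,b)
round 1: derive cover(d) via R0 from blue(d,d), blue(d,d)
round 1: derive cover(f) via R0 from blue(f,b), blue(b,a)
round 1: derive cover(h) via R0 from blue(h,c), blue(c,f)
round 2: derive reach(c) via R1 from blue(c,f), cover(f)
round 2: derive reach(d) via R1 from blue(d,d), cover(d)
round 2: derive reach(f) via R1 from blue(f,c), cover(c)
round 2: derive reach(h) via R1 from blue(h,c), cover(c)

no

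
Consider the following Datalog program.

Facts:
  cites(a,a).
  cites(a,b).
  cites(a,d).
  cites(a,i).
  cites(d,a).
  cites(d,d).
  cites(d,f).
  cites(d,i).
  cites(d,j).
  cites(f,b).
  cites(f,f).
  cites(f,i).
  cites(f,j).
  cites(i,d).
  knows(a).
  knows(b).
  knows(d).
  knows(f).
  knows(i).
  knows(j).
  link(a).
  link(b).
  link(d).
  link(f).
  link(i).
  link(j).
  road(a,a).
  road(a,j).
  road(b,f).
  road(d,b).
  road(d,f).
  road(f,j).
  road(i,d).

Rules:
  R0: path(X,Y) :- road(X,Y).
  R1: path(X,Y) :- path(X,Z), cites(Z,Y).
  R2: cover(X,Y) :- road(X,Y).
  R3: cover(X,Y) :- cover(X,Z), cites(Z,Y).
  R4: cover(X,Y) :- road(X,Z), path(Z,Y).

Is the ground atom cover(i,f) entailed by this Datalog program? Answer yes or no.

yes

round 1: derive path(a,a) via R0 from road(a,a)
round 1: derive path(a,j) via R0 from road(a,j)
round 1: derive path(b,f) via R0 from road(b,f)
round 1: derive path(d,b) via R0 from road(d,b)
round 1: derive path(d,f) via R0 from road(d,f)
round 1: derive path(f,j) via R0 from road(f,j)
round 1: derive path(i,d) via R0 from road(i,d)
round 1: derive cover(a,a) via R2 from road(a,a)
round 1: derive cover(a,j) via R2 from road(a,j)
round 1: derive cover(b,f) via R2 from road(b,f)
round 1: derive cover(d,b) via R2 from road(d,b)
round 1: derive cover(d,f) via R2 from road(d,f)
round 1: derive cover(f,j) via R2 from road(f,j)
round 1: derive cover(i,d) via R2 from road(i,d)
round 2: derive path(a,b) via R1 from path(a,a), cites(a,b)
round 2: derive path(a,d) via R1 from path(a,a), cites(a,d)
round 2: derive path(a,i) via R1 from path(a,a), cites(a,i)
round 2: derive path(b,b) via R1 from path(b,f), cites(f,b)
round 2: derive path(b,i) via R1 from path(b,f), cites(f,i)
round 2: derive path(b,j) via R1 from path(b,f), cites(f,j)
round 2: derive path(d,i) via R1 from path(d,f), cites(f,i)
round 2: derive path(d,j) via R1 from path(d,f), cites(f,j)
round 2: derive path(i,a) via R1 from path(i,d), cites(d,a)
round 2: derive path(i,f) via R1 from path(i,d), cites(d,f)
round 2: derive path(i,i) via R1 from path(i,d), cites(d,i)
round 2: derive path(i,j) via R1 from path(i,d), cites(d,j)
round 2: derive cover(a,b) via R3 from cover(a,a), cites(a,b)
round 2: derive cover(a,d) via R3 from cover(a,a), cites(a,d)
round 2: derive cover(a,i) via R3 from cover(a,a), cites(a,i)
round 2: derive cover(b,b) via R3 from cover(b,f), cites(f,b)
round 2: derive cover(b,i) via R3 from cover(b,f), cites(f,i)
round 2: derive cover(b,j) via R3 from cover(b,f), cites(f,j)
round 2: derive cover(d,i) via R3 from cover(d,f), cites(f,i)
round 2: derive cover(d,j) via R3 from cover(d,f), cites(f,j)
round 2: derive cover(i,a) via R3 from cover(i,d), cites(d,a)
round 2: derive cover(i,f) via R3 from cover(i,d), cites(d,f)
round 2: derive cover(i,i) via R3 from cover(i,d), cites(d,i)
round 2: derive cover(i,j) via R3 from cover(i,d), cites(d,j)
round 2: derive cover(i,b) via R4 from road(i,d), path(d,b)
round 3: derive path(a,f) via R1 from path(a,d), cites(d,f)
round 3: derive path(b,d) via R1 from path(b,i), cites(i,d)
round 3: derive path(d,d) via R1 from path(d,i), cites(i,d)
round 3: derive path(i,b) via R1 from path(i,a), cites(a,b)
round 3: derive cover(a,f) via R3 from cover(a,d), cites(d,f)
round 3: derive cover(b,d) via R3 from cover(b,i), cites(i,d)
round 3: derive cover(d,d) via R3 from cover(d,i), cites(i,d)
round 4: derive path(b,a) via R1 from path(b,d), cites(d,a)
round 4: derive path(d,a) via R1 from path(d,d), cites(d,a)
round 4: derive cover(b,a) via R3 from cover(b,d), cites(d,a)
round 4: derive cover(d,a) via R3 from cover(d,d), cites(d,a)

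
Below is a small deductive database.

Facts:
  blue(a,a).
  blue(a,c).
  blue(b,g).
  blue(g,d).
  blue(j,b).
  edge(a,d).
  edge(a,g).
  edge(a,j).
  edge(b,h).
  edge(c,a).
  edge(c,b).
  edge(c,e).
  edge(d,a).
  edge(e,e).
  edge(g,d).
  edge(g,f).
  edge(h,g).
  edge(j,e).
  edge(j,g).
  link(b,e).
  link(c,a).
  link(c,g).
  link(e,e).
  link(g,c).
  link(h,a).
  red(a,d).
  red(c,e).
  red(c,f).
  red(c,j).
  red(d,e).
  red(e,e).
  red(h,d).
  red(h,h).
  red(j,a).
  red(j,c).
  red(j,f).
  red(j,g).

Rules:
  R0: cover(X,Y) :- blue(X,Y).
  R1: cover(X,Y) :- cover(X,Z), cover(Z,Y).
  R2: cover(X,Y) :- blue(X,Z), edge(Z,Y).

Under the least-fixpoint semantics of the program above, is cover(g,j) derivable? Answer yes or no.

yes

round 1: derive cover(a,a) via R0 from blue(a,a)
round 1: derive cover(a,c) via R0 from blue(a,c)
round 1: derive cover(b,g) via R0 from blue(b,g)
round 1: derive cover(g,d) via R0 from blue(g,d)
round 1: derive cover(j,b) via R0 from blue(j,b)
round 1: derive cover(a,b) via R2 from blue(a,c), edge(c,b)
round 1: derive cover(a,d) via R2 from blue(a,a), edge(a,d)
round 1: derive cover(a,e) via R2 from blue(a,c), edge(c,e)
round 1: derive cover(a,g) via R2 from blue(a,a), edge(a,g)
round 1: derive cover(a,j) via R2 from blue(a,a), edge(a,j)
round 1: derive cover(b,d) via R2 from blue(b,g), edge(g,d)
round 1: derive cover(b,f) via R2 from blue(b,g), edge(g,f)
round 1: derive cover(g,a) via R2 from blue(g,d), edge(d,a)
round 1: derive cover(j,h) via R2 from blue(j,b), edge(b,h)
round 2: derive cover(a,f) via R1 from cover(a,b), cover(b,f)
round 2: derive cover(a,h) via R1 from cover(a,j), cover(j,h)
round 2: derive cover(b,a) via R1 from cover(b,g), cover(g,a)
round 2: derive cover(g,b) via R1 from cover(g,a), cover(a,b)
round 2: derive cover(g,c) via R1 from cover(g,a), cover(a,c)
round 2: derive cover(g,e) via R1 from cover(g,a), cover(a,e)
round 2: derive cover(g,g) via R1 from cover(g,a), cover(a,g)
round 2: derive cover(g,j) via R1 from cover(g,a), cover(a,j)
round 2: derive cover(j,d) via R1 from cover(j,b), cover(b,d)
round 2: derive cover(j,f) via R1 from cover(j,b), cover(b,f)
round 2: derive cover(j,g) via R1 from cover(j,b), cover(b,g)
round 3: derive cover(b,b) via R1 from cover(b,a), cover(a,b)
round 3: derive cover(b,c) via R1 from cover(b,a), cover(a,c)
round 3: derive cover(b,e) via R1 from cover(b,a), cover(a,e)
round 3: derive cover(b,h) via R1 from cover(b,a), cover(a,h)
round 3: derive cover(b,j) via R1 from cover(b,a), cover(a,j)
round 3: derive cover(g,f) via R1 from cover(g,a), cover(a,f)
round 3: derive cover(g,h) via R1 from cover(g,a), cover(a,h)
round 3: derive cover(j,a) via R1 from cover(j,b), cover(b,a)
round 3: derive cover(j,c) via R1 from cover(j,g), cover(g,c)
round 3: derive cover(j,e) via R1 from cover(j,g), cover(g,e)
round 3: derive cover(j,j) via R1 from cover(j,g), cover(g,j)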